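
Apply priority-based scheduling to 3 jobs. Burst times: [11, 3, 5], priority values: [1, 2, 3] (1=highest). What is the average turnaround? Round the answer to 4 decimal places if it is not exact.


Sort by priority (ascending = highest first):
Order: [(1, 11), (2, 3), (3, 5)]
Completion times:
  Priority 1, burst=11, C=11
  Priority 2, burst=3, C=14
  Priority 3, burst=5, C=19
Average turnaround = 44/3 = 14.6667

14.6667


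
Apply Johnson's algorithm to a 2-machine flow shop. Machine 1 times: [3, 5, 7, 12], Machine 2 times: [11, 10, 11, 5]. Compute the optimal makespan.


Apply Johnson's rule:
  Group 1 (a <= b): [(1, 3, 11), (2, 5, 10), (3, 7, 11)]
  Group 2 (a > b): [(4, 12, 5)]
Optimal job order: [1, 2, 3, 4]
Schedule:
  Job 1: M1 done at 3, M2 done at 14
  Job 2: M1 done at 8, M2 done at 24
  Job 3: M1 done at 15, M2 done at 35
  Job 4: M1 done at 27, M2 done at 40
Makespan = 40

40


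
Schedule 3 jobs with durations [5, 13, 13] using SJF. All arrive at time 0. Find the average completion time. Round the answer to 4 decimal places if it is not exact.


SJF order (ascending): [5, 13, 13]
Completion times:
  Job 1: burst=5, C=5
  Job 2: burst=13, C=18
  Job 3: burst=13, C=31
Average completion = 54/3 = 18.0

18.0


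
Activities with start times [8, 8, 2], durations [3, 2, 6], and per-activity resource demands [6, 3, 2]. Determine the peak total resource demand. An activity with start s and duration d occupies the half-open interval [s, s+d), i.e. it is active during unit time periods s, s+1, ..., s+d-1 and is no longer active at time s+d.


Each activity i is active on [start_i, start_i + duration_i).
Compute total resource usage per time slot:
  t=0: active resources = [], total = 0
  t=1: active resources = [], total = 0
  t=2: active resources = [2], total = 2
  t=3: active resources = [2], total = 2
  t=4: active resources = [2], total = 2
  t=5: active resources = [2], total = 2
  t=6: active resources = [2], total = 2
  t=7: active resources = [2], total = 2
  t=8: active resources = [6, 3], total = 9
  t=9: active resources = [6, 3], total = 9
  t=10: active resources = [6], total = 6
Peak resource demand = 9

9


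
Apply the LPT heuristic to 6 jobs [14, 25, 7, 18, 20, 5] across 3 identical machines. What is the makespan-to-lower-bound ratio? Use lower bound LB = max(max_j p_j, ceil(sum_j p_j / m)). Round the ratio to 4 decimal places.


LPT order: [25, 20, 18, 14, 7, 5]
Machine loads after assignment: [30, 27, 32]
LPT makespan = 32
Lower bound = max(max_job, ceil(total/3)) = max(25, 30) = 30
Ratio = 32 / 30 = 1.0667

1.0667


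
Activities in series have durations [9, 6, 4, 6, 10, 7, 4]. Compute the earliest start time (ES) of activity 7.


Activity 7 starts after activities 1 through 6 complete.
Predecessor durations: [9, 6, 4, 6, 10, 7]
ES = 9 + 6 + 4 + 6 + 10 + 7 = 42

42


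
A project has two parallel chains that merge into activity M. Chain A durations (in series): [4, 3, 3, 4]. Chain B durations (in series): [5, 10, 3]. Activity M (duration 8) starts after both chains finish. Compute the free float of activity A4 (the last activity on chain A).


ES(A4) = sum of predecessors on chain A = 10
EF(A4) = ES + duration = 10 + 4 = 14
Successor of A4 is M. ES(M) = max(sum(A), sum(B)) = max(14, 18) = 18
Free float = ES(successor) - EF(current) = 18 - 14 = 4

4


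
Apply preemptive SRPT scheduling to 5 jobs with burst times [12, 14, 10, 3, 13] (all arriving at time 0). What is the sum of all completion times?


Since all jobs arrive at t=0, SRPT equals SPT ordering.
SPT order: [3, 10, 12, 13, 14]
Completion times:
  Job 1: p=3, C=3
  Job 2: p=10, C=13
  Job 3: p=12, C=25
  Job 4: p=13, C=38
  Job 5: p=14, C=52
Total completion time = 3 + 13 + 25 + 38 + 52 = 131

131


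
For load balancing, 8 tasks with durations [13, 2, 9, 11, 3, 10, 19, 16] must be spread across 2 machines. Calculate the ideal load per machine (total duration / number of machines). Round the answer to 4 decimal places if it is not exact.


Total processing time = 13 + 2 + 9 + 11 + 3 + 10 + 19 + 16 = 83
Number of machines = 2
Ideal balanced load = 83 / 2 = 41.5

41.5


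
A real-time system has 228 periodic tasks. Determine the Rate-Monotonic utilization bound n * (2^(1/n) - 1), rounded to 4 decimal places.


Compute 2^(1/228) = 1.0030447451
Subtract 1: 1.0030447451 - 1 = 0.0030447451
Multiply by n: 228 * 0.0030447451 = 0.6942018828
Round to 4 dp: 0.6942

0.6942


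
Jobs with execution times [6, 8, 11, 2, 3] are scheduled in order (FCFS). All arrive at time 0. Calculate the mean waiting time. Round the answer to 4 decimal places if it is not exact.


FCFS order (as given): [6, 8, 11, 2, 3]
Waiting times:
  Job 1: wait = 0
  Job 2: wait = 6
  Job 3: wait = 14
  Job 4: wait = 25
  Job 5: wait = 27
Sum of waiting times = 72
Average waiting time = 72/5 = 14.4

14.4


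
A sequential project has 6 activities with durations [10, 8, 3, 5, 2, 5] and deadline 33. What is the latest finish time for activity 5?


LF(activity 5) = deadline - sum of successor durations
Successors: activities 6 through 6 with durations [5]
Sum of successor durations = 5
LF = 33 - 5 = 28

28


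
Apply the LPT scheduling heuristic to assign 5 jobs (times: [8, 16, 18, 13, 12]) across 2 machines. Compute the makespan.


Sort jobs in decreasing order (LPT): [18, 16, 13, 12, 8]
Assign each job to the least loaded machine:
  Machine 1: jobs [18, 12], load = 30
  Machine 2: jobs [16, 13, 8], load = 37
Makespan = max load = 37

37


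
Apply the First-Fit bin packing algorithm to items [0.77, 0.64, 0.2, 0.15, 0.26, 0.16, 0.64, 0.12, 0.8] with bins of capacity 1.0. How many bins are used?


Place items sequentially using First-Fit:
  Item 0.77 -> new Bin 1
  Item 0.64 -> new Bin 2
  Item 0.2 -> Bin 1 (now 0.97)
  Item 0.15 -> Bin 2 (now 0.79)
  Item 0.26 -> new Bin 3
  Item 0.16 -> Bin 2 (now 0.95)
  Item 0.64 -> Bin 3 (now 0.9)
  Item 0.12 -> new Bin 4
  Item 0.8 -> Bin 4 (now 0.92)
Total bins used = 4

4


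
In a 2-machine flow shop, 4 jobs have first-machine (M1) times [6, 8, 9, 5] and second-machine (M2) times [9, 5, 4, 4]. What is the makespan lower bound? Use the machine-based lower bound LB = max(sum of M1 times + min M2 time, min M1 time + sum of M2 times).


LB1 = sum(M1 times) + min(M2 times) = 28 + 4 = 32
LB2 = min(M1 times) + sum(M2 times) = 5 + 22 = 27
Lower bound = max(LB1, LB2) = max(32, 27) = 32

32


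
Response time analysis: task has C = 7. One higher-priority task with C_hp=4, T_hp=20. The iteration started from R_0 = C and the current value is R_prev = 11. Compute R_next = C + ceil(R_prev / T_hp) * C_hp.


R_next = C + ceil(R_prev / T_hp) * C_hp
ceil(11 / 20) = ceil(0.55) = 1
Interference = 1 * 4 = 4
R_next = 7 + 4 = 11
R_next = R_prev, so the iteration has converged (response time = 11).

11


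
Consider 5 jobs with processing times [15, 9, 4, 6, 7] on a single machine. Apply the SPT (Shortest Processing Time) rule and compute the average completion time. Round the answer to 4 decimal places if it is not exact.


Sort jobs by processing time (SPT order): [4, 6, 7, 9, 15]
Compute completion times sequentially:
  Job 1: processing = 4, completes at 4
  Job 2: processing = 6, completes at 10
  Job 3: processing = 7, completes at 17
  Job 4: processing = 9, completes at 26
  Job 5: processing = 15, completes at 41
Sum of completion times = 98
Average completion time = 98/5 = 19.6

19.6


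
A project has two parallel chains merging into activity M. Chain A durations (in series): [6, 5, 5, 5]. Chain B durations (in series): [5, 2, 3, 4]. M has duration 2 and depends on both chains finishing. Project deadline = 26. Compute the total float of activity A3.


Forward pass: ES(A3) = sum of predecessors on chain A = 11
EF = ES + duration = 11 + 5 = 16
Backward pass: LF(M) = deadline = 26; LS(M) = 26 - 2 = 24
LF(A3) = LS(M) - sum(successors on chain A) = 24 - 5 = 19
LS = LF - duration = 19 - 5 = 14
Total float = LS - ES = 14 - 11 = 3

3


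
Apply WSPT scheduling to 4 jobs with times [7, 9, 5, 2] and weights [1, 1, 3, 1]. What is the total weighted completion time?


Compute p/w ratios and sort ascending (WSPT): [(5, 3), (2, 1), (7, 1), (9, 1)]
Compute weighted completion times:
  Job (p=5,w=3): C=5, w*C=3*5=15
  Job (p=2,w=1): C=7, w*C=1*7=7
  Job (p=7,w=1): C=14, w*C=1*14=14
  Job (p=9,w=1): C=23, w*C=1*23=23
Total weighted completion time = 59

59


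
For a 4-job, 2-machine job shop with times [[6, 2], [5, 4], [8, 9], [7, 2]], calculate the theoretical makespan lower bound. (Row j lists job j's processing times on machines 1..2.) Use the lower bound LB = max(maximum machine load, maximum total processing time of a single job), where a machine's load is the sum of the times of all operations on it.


Machine loads:
  Machine 1: 6 + 5 + 8 + 7 = 26
  Machine 2: 2 + 4 + 9 + 2 = 17
Max machine load = 26
Job totals:
  Job 1: 8
  Job 2: 9
  Job 3: 17
  Job 4: 9
Max job total = 17
Lower bound = max(26, 17) = 26

26


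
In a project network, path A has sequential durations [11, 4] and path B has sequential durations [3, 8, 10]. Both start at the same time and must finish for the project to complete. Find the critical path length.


Path A total = 11 + 4 = 15
Path B total = 3 + 8 + 10 = 21
Critical path = longest path = max(15, 21) = 21

21


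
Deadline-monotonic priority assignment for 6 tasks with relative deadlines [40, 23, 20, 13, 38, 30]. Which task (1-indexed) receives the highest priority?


Sort tasks by relative deadline (ascending):
  Task 4: deadline = 13
  Task 3: deadline = 20
  Task 2: deadline = 23
  Task 6: deadline = 30
  Task 5: deadline = 38
  Task 1: deadline = 40
Priority order (highest first): [4, 3, 2, 6, 5, 1]
Highest priority task = 4

4


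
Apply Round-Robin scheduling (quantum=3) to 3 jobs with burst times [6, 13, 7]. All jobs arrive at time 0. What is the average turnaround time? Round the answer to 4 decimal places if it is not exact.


Time quantum = 3
Execution trace:
  J1 runs 3 units, time = 3
  J2 runs 3 units, time = 6
  J3 runs 3 units, time = 9
  J1 runs 3 units, time = 12
  J2 runs 3 units, time = 15
  J3 runs 3 units, time = 18
  J2 runs 3 units, time = 21
  J3 runs 1 units, time = 22
  J2 runs 3 units, time = 25
  J2 runs 1 units, time = 26
Finish times: [12, 26, 22]
Average turnaround = 60/3 = 20.0

20.0


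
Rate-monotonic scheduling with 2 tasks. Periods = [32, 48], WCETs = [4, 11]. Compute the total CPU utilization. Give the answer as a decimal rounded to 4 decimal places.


Compute individual utilizations (exact fractions):
  Task 1: C/T = 4/32 = 1/8 (approx. 0.125)
  Task 2: C/T = 11/48 (approx. 0.2292)
Total utilization U = 1/8 + 11/48 = 17/48
Rounded to 4 decimal places: U = 0.3542
RM (Liu & Layland) bound for 2 tasks = 0.828427; compare with U = 17/48 (approx. 0.354167)
U <= bound, so schedulable by RM sufficient condition.

0.3542


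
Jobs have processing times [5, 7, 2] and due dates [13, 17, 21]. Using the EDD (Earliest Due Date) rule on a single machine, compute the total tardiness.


Sort by due date (EDD order): [(5, 13), (7, 17), (2, 21)]
Compute completion times and tardiness:
  Job 1: p=5, d=13, C=5, tardiness=max(0,5-13)=0
  Job 2: p=7, d=17, C=12, tardiness=max(0,12-17)=0
  Job 3: p=2, d=21, C=14, tardiness=max(0,14-21)=0
Total tardiness = 0

0


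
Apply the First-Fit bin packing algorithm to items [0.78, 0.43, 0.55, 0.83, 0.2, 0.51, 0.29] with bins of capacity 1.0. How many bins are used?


Place items sequentially using First-Fit:
  Item 0.78 -> new Bin 1
  Item 0.43 -> new Bin 2
  Item 0.55 -> Bin 2 (now 0.98)
  Item 0.83 -> new Bin 3
  Item 0.2 -> Bin 1 (now 0.98)
  Item 0.51 -> new Bin 4
  Item 0.29 -> Bin 4 (now 0.8)
Total bins used = 4

4


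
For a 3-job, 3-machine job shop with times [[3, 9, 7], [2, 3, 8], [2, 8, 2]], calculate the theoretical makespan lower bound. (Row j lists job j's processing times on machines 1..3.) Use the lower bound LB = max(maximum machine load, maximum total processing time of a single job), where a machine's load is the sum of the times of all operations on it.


Machine loads:
  Machine 1: 3 + 2 + 2 = 7
  Machine 2: 9 + 3 + 8 = 20
  Machine 3: 7 + 8 + 2 = 17
Max machine load = 20
Job totals:
  Job 1: 19
  Job 2: 13
  Job 3: 12
Max job total = 19
Lower bound = max(20, 19) = 20

20


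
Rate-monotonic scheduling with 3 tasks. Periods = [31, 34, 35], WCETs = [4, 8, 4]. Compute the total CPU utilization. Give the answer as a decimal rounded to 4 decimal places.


Compute individual utilizations (exact fractions):
  Task 1: C/T = 4/31 (approx. 0.129)
  Task 2: C/T = 8/34 = 4/17 (approx. 0.2353)
  Task 3: C/T = 4/35 (approx. 0.1143)
Total utilization U = 4/31 + 4/17 + 4/35 = 8828/18445
Rounded to 4 decimal places: U = 0.4786
RM (Liu & Layland) bound for 3 tasks = 0.779763; compare with U = 8828/18445 (approx. 0.478612)
U <= bound, so schedulable by RM sufficient condition.

0.4786


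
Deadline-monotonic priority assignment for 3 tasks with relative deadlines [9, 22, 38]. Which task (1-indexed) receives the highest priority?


Sort tasks by relative deadline (ascending):
  Task 1: deadline = 9
  Task 2: deadline = 22
  Task 3: deadline = 38
Priority order (highest first): [1, 2, 3]
Highest priority task = 1

1


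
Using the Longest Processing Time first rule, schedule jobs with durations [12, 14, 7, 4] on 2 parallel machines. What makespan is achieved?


Sort jobs in decreasing order (LPT): [14, 12, 7, 4]
Assign each job to the least loaded machine:
  Machine 1: jobs [14, 4], load = 18
  Machine 2: jobs [12, 7], load = 19
Makespan = max load = 19

19


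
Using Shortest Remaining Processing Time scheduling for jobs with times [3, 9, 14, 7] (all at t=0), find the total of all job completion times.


Since all jobs arrive at t=0, SRPT equals SPT ordering.
SPT order: [3, 7, 9, 14]
Completion times:
  Job 1: p=3, C=3
  Job 2: p=7, C=10
  Job 3: p=9, C=19
  Job 4: p=14, C=33
Total completion time = 3 + 10 + 19 + 33 = 65

65


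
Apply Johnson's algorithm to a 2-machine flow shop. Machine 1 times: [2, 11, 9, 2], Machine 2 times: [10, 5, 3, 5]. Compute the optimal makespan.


Apply Johnson's rule:
  Group 1 (a <= b): [(1, 2, 10), (4, 2, 5)]
  Group 2 (a > b): [(2, 11, 5), (3, 9, 3)]
Optimal job order: [1, 4, 2, 3]
Schedule:
  Job 1: M1 done at 2, M2 done at 12
  Job 4: M1 done at 4, M2 done at 17
  Job 2: M1 done at 15, M2 done at 22
  Job 3: M1 done at 24, M2 done at 27
Makespan = 27

27


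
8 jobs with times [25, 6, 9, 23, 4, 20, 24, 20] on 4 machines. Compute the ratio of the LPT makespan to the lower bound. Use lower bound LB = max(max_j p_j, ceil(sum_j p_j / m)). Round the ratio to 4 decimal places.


LPT order: [25, 24, 23, 20, 20, 9, 6, 4]
Machine loads after assignment: [29, 30, 32, 40]
LPT makespan = 40
Lower bound = max(max_job, ceil(total/4)) = max(25, 33) = 33
Ratio = 40 / 33 = 1.2121

1.2121


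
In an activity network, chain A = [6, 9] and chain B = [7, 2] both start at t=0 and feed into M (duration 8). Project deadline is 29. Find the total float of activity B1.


Forward pass: ES(B1) = sum of predecessors on chain B = 0
EF = ES + duration = 0 + 7 = 7
Backward pass: LF(M) = deadline = 29; LS(M) = 29 - 8 = 21
LF(B1) = LS(M) - sum(successors on chain B) = 21 - 2 = 19
LS = LF - duration = 19 - 7 = 12
Total float = LS - ES = 12 - 0 = 12

12


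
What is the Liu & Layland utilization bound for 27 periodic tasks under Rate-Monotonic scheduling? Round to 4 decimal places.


Compute 2^(1/27) = 1.0260044847
Subtract 1: 1.0260044847 - 1 = 0.0260044847
Multiply by n: 27 * 0.0260044847 = 0.7021210869
Round to 4 dp: 0.7021

0.7021


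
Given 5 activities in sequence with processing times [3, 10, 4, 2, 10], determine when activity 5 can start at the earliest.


Activity 5 starts after activities 1 through 4 complete.
Predecessor durations: [3, 10, 4, 2]
ES = 3 + 10 + 4 + 2 = 19

19


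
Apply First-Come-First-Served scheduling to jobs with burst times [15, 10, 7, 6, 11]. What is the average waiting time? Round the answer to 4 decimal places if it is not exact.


FCFS order (as given): [15, 10, 7, 6, 11]
Waiting times:
  Job 1: wait = 0
  Job 2: wait = 15
  Job 3: wait = 25
  Job 4: wait = 32
  Job 5: wait = 38
Sum of waiting times = 110
Average waiting time = 110/5 = 22.0

22.0


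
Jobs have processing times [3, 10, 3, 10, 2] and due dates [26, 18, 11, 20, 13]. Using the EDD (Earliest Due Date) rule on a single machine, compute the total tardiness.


Sort by due date (EDD order): [(3, 11), (2, 13), (10, 18), (10, 20), (3, 26)]
Compute completion times and tardiness:
  Job 1: p=3, d=11, C=3, tardiness=max(0,3-11)=0
  Job 2: p=2, d=13, C=5, tardiness=max(0,5-13)=0
  Job 3: p=10, d=18, C=15, tardiness=max(0,15-18)=0
  Job 4: p=10, d=20, C=25, tardiness=max(0,25-20)=5
  Job 5: p=3, d=26, C=28, tardiness=max(0,28-26)=2
Total tardiness = 7

7


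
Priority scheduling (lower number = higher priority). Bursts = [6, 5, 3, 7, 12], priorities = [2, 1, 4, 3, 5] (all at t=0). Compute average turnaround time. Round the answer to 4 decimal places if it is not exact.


Sort by priority (ascending = highest first):
Order: [(1, 5), (2, 6), (3, 7), (4, 3), (5, 12)]
Completion times:
  Priority 1, burst=5, C=5
  Priority 2, burst=6, C=11
  Priority 3, burst=7, C=18
  Priority 4, burst=3, C=21
  Priority 5, burst=12, C=33
Average turnaround = 88/5 = 17.6

17.6


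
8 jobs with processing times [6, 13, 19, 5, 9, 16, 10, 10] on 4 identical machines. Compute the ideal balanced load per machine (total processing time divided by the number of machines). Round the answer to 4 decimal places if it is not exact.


Total processing time = 6 + 13 + 19 + 5 + 9 + 16 + 10 + 10 = 88
Number of machines = 4
Ideal balanced load = 88 / 4 = 22.0

22.0


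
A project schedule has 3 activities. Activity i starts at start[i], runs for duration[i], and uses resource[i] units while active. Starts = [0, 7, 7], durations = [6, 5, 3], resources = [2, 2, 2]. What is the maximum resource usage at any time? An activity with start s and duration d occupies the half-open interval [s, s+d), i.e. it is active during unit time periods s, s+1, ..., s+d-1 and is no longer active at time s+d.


Each activity i is active on [start_i, start_i + duration_i).
Compute total resource usage per time slot:
  t=0: active resources = [2], total = 2
  t=1: active resources = [2], total = 2
  t=2: active resources = [2], total = 2
  t=3: active resources = [2], total = 2
  t=4: active resources = [2], total = 2
  t=5: active resources = [2], total = 2
  t=6: active resources = [], total = 0
  t=7: active resources = [2, 2], total = 4
  t=8: active resources = [2, 2], total = 4
  t=9: active resources = [2, 2], total = 4
  t=10: active resources = [2], total = 2
  t=11: active resources = [2], total = 2
Peak resource demand = 4

4


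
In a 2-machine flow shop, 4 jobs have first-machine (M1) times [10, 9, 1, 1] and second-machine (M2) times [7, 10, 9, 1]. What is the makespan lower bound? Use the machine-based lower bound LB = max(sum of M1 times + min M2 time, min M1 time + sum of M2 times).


LB1 = sum(M1 times) + min(M2 times) = 21 + 1 = 22
LB2 = min(M1 times) + sum(M2 times) = 1 + 27 = 28
Lower bound = max(LB1, LB2) = max(22, 28) = 28

28


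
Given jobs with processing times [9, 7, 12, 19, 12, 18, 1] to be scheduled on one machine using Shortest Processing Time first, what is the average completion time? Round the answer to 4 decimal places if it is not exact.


Sort jobs by processing time (SPT order): [1, 7, 9, 12, 12, 18, 19]
Compute completion times sequentially:
  Job 1: processing = 1, completes at 1
  Job 2: processing = 7, completes at 8
  Job 3: processing = 9, completes at 17
  Job 4: processing = 12, completes at 29
  Job 5: processing = 12, completes at 41
  Job 6: processing = 18, completes at 59
  Job 7: processing = 19, completes at 78
Sum of completion times = 233
Average completion time = 233/7 = 33.2857

33.2857


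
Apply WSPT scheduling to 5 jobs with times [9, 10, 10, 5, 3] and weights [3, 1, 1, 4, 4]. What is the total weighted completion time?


Compute p/w ratios and sort ascending (WSPT): [(3, 4), (5, 4), (9, 3), (10, 1), (10, 1)]
Compute weighted completion times:
  Job (p=3,w=4): C=3, w*C=4*3=12
  Job (p=5,w=4): C=8, w*C=4*8=32
  Job (p=9,w=3): C=17, w*C=3*17=51
  Job (p=10,w=1): C=27, w*C=1*27=27
  Job (p=10,w=1): C=37, w*C=1*37=37
Total weighted completion time = 159

159


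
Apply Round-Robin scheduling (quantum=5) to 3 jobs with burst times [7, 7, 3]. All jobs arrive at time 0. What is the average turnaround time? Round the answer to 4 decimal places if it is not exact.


Time quantum = 5
Execution trace:
  J1 runs 5 units, time = 5
  J2 runs 5 units, time = 10
  J3 runs 3 units, time = 13
  J1 runs 2 units, time = 15
  J2 runs 2 units, time = 17
Finish times: [15, 17, 13]
Average turnaround = 45/3 = 15.0

15.0


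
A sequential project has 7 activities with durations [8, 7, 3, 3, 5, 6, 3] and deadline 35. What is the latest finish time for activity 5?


LF(activity 5) = deadline - sum of successor durations
Successors: activities 6 through 7 with durations [6, 3]
Sum of successor durations = 9
LF = 35 - 9 = 26

26


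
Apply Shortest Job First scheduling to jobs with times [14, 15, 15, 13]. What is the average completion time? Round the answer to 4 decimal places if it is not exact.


SJF order (ascending): [13, 14, 15, 15]
Completion times:
  Job 1: burst=13, C=13
  Job 2: burst=14, C=27
  Job 3: burst=15, C=42
  Job 4: burst=15, C=57
Average completion = 139/4 = 34.75

34.75


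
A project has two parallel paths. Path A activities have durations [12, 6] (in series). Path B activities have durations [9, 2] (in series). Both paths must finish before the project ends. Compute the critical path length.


Path A total = 12 + 6 = 18
Path B total = 9 + 2 = 11
Critical path = longest path = max(18, 11) = 18

18


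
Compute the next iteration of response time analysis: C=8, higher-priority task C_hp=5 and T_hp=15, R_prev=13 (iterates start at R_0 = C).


R_next = C + ceil(R_prev / T_hp) * C_hp
ceil(13 / 15) = ceil(0.8667) = 1
Interference = 1 * 5 = 5
R_next = 8 + 5 = 13
R_next = R_prev, so the iteration has converged (response time = 13).

13


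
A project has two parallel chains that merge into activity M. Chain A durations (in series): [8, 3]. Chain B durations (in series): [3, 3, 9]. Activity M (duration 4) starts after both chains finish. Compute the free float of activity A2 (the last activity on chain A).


ES(A2) = sum of predecessors on chain A = 8
EF(A2) = ES + duration = 8 + 3 = 11
Successor of A2 is M. ES(M) = max(sum(A), sum(B)) = max(11, 15) = 15
Free float = ES(successor) - EF(current) = 15 - 11 = 4

4


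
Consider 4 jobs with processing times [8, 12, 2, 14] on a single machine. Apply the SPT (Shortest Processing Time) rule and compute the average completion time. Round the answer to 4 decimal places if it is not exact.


Sort jobs by processing time (SPT order): [2, 8, 12, 14]
Compute completion times sequentially:
  Job 1: processing = 2, completes at 2
  Job 2: processing = 8, completes at 10
  Job 3: processing = 12, completes at 22
  Job 4: processing = 14, completes at 36
Sum of completion times = 70
Average completion time = 70/4 = 17.5

17.5


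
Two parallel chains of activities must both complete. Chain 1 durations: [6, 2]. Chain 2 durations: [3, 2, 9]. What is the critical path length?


Path A total = 6 + 2 = 8
Path B total = 3 + 2 + 9 = 14
Critical path = longest path = max(8, 14) = 14

14


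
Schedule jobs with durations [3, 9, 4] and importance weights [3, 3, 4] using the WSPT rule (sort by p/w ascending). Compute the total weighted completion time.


Compute p/w ratios and sort ascending (WSPT): [(3, 3), (4, 4), (9, 3)]
Compute weighted completion times:
  Job (p=3,w=3): C=3, w*C=3*3=9
  Job (p=4,w=4): C=7, w*C=4*7=28
  Job (p=9,w=3): C=16, w*C=3*16=48
Total weighted completion time = 85

85


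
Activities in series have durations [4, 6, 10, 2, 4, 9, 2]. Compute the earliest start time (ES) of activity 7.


Activity 7 starts after activities 1 through 6 complete.
Predecessor durations: [4, 6, 10, 2, 4, 9]
ES = 4 + 6 + 10 + 2 + 4 + 9 = 35

35


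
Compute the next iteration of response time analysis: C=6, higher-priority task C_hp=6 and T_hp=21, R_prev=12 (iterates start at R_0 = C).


R_next = C + ceil(R_prev / T_hp) * C_hp
ceil(12 / 21) = ceil(0.5714) = 1
Interference = 1 * 6 = 6
R_next = 6 + 6 = 12
R_next = R_prev, so the iteration has converged (response time = 12).

12


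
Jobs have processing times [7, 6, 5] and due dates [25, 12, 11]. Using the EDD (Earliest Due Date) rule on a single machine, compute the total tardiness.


Sort by due date (EDD order): [(5, 11), (6, 12), (7, 25)]
Compute completion times and tardiness:
  Job 1: p=5, d=11, C=5, tardiness=max(0,5-11)=0
  Job 2: p=6, d=12, C=11, tardiness=max(0,11-12)=0
  Job 3: p=7, d=25, C=18, tardiness=max(0,18-25)=0
Total tardiness = 0

0


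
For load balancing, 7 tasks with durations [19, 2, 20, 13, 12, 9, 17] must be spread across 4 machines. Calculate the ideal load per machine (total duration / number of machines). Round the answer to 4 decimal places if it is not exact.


Total processing time = 19 + 2 + 20 + 13 + 12 + 9 + 17 = 92
Number of machines = 4
Ideal balanced load = 92 / 4 = 23.0

23.0


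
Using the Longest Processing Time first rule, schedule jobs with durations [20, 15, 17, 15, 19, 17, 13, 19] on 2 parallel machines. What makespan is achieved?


Sort jobs in decreasing order (LPT): [20, 19, 19, 17, 17, 15, 15, 13]
Assign each job to the least loaded machine:
  Machine 1: jobs [20, 17, 17, 13], load = 67
  Machine 2: jobs [19, 19, 15, 15], load = 68
Makespan = max load = 68

68


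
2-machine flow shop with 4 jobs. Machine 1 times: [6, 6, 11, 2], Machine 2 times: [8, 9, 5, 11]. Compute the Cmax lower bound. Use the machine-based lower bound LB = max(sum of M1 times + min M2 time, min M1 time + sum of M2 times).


LB1 = sum(M1 times) + min(M2 times) = 25 + 5 = 30
LB2 = min(M1 times) + sum(M2 times) = 2 + 33 = 35
Lower bound = max(LB1, LB2) = max(30, 35) = 35

35


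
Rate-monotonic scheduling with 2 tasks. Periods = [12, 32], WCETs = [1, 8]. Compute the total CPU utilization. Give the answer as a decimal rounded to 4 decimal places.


Compute individual utilizations (exact fractions):
  Task 1: C/T = 1/12 (approx. 0.0833)
  Task 2: C/T = 8/32 = 1/4 (approx. 0.25)
Total utilization U = 1/12 + 1/4 = 1/3
Rounded to 4 decimal places: U = 0.3333
RM (Liu & Layland) bound for 2 tasks = 0.828427; compare with U = 1/3 (approx. 0.333333)
U <= bound, so schedulable by RM sufficient condition.

0.3333


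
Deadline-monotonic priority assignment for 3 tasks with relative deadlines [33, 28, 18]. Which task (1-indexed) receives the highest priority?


Sort tasks by relative deadline (ascending):
  Task 3: deadline = 18
  Task 2: deadline = 28
  Task 1: deadline = 33
Priority order (highest first): [3, 2, 1]
Highest priority task = 3

3


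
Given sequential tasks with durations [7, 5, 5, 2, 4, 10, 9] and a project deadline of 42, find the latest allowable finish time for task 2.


LF(activity 2) = deadline - sum of successor durations
Successors: activities 3 through 7 with durations [5, 2, 4, 10, 9]
Sum of successor durations = 30
LF = 42 - 30 = 12

12


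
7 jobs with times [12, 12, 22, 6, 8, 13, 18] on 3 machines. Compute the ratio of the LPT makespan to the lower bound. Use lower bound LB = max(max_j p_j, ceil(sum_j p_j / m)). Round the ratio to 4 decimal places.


LPT order: [22, 18, 13, 12, 12, 8, 6]
Machine loads after assignment: [30, 30, 31]
LPT makespan = 31
Lower bound = max(max_job, ceil(total/3)) = max(22, 31) = 31
Ratio = 31 / 31 = 1.0

1.0


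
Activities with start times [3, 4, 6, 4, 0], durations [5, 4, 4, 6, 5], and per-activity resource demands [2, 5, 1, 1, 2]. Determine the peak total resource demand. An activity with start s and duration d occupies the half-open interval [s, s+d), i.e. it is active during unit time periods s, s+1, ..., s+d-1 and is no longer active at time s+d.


Each activity i is active on [start_i, start_i + duration_i).
Compute total resource usage per time slot:
  t=0: active resources = [2], total = 2
  t=1: active resources = [2], total = 2
  t=2: active resources = [2], total = 2
  t=3: active resources = [2, 2], total = 4
  t=4: active resources = [2, 5, 1, 2], total = 10
  t=5: active resources = [2, 5, 1], total = 8
  t=6: active resources = [2, 5, 1, 1], total = 9
  t=7: active resources = [2, 5, 1, 1], total = 9
  t=8: active resources = [1, 1], total = 2
  t=9: active resources = [1, 1], total = 2
Peak resource demand = 10

10


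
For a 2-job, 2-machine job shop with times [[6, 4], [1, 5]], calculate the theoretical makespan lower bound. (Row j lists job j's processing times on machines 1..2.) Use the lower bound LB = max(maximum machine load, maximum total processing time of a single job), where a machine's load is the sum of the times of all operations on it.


Machine loads:
  Machine 1: 6 + 1 = 7
  Machine 2: 4 + 5 = 9
Max machine load = 9
Job totals:
  Job 1: 10
  Job 2: 6
Max job total = 10
Lower bound = max(9, 10) = 10

10


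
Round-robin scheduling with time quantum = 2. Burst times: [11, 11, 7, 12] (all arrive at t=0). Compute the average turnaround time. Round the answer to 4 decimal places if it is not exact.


Time quantum = 2
Execution trace:
  J1 runs 2 units, time = 2
  J2 runs 2 units, time = 4
  J3 runs 2 units, time = 6
  J4 runs 2 units, time = 8
  J1 runs 2 units, time = 10
  J2 runs 2 units, time = 12
  J3 runs 2 units, time = 14
  J4 runs 2 units, time = 16
  J1 runs 2 units, time = 18
  J2 runs 2 units, time = 20
  J3 runs 2 units, time = 22
  J4 runs 2 units, time = 24
  J1 runs 2 units, time = 26
  J2 runs 2 units, time = 28
  J3 runs 1 units, time = 29
  J4 runs 2 units, time = 31
  J1 runs 2 units, time = 33
  J2 runs 2 units, time = 35
  J4 runs 2 units, time = 37
  J1 runs 1 units, time = 38
  J2 runs 1 units, time = 39
  J4 runs 2 units, time = 41
Finish times: [38, 39, 29, 41]
Average turnaround = 147/4 = 36.75

36.75


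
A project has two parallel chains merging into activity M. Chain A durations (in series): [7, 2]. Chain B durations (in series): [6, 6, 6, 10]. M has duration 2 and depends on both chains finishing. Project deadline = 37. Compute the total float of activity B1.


Forward pass: ES(B1) = sum of predecessors on chain B = 0
EF = ES + duration = 0 + 6 = 6
Backward pass: LF(M) = deadline = 37; LS(M) = 37 - 2 = 35
LF(B1) = LS(M) - sum(successors on chain B) = 35 - 22 = 13
LS = LF - duration = 13 - 6 = 7
Total float = LS - ES = 7 - 0 = 7

7


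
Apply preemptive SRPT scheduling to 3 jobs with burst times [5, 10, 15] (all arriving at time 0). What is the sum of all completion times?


Since all jobs arrive at t=0, SRPT equals SPT ordering.
SPT order: [5, 10, 15]
Completion times:
  Job 1: p=5, C=5
  Job 2: p=10, C=15
  Job 3: p=15, C=30
Total completion time = 5 + 15 + 30 = 50

50


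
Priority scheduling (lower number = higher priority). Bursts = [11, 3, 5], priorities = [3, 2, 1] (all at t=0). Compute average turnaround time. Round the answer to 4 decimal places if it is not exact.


Sort by priority (ascending = highest first):
Order: [(1, 5), (2, 3), (3, 11)]
Completion times:
  Priority 1, burst=5, C=5
  Priority 2, burst=3, C=8
  Priority 3, burst=11, C=19
Average turnaround = 32/3 = 10.6667

10.6667


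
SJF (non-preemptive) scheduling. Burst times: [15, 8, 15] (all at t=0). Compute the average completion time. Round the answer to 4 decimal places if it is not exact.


SJF order (ascending): [8, 15, 15]
Completion times:
  Job 1: burst=8, C=8
  Job 2: burst=15, C=23
  Job 3: burst=15, C=38
Average completion = 69/3 = 23.0

23.0


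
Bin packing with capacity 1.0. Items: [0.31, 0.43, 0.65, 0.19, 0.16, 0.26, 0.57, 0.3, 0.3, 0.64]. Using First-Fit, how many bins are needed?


Place items sequentially using First-Fit:
  Item 0.31 -> new Bin 1
  Item 0.43 -> Bin 1 (now 0.74)
  Item 0.65 -> new Bin 2
  Item 0.19 -> Bin 1 (now 0.93)
  Item 0.16 -> Bin 2 (now 0.81)
  Item 0.26 -> new Bin 3
  Item 0.57 -> Bin 3 (now 0.83)
  Item 0.3 -> new Bin 4
  Item 0.3 -> Bin 4 (now 0.6)
  Item 0.64 -> new Bin 5
Total bins used = 5

5


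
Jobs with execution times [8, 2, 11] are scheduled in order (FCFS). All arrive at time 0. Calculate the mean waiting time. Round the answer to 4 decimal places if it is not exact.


FCFS order (as given): [8, 2, 11]
Waiting times:
  Job 1: wait = 0
  Job 2: wait = 8
  Job 3: wait = 10
Sum of waiting times = 18
Average waiting time = 18/3 = 6.0

6.0


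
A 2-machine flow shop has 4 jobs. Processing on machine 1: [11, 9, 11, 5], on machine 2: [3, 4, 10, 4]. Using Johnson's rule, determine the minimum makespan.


Apply Johnson's rule:
  Group 1 (a <= b): []
  Group 2 (a > b): [(3, 11, 10), (2, 9, 4), (4, 5, 4), (1, 11, 3)]
Optimal job order: [3, 2, 4, 1]
Schedule:
  Job 3: M1 done at 11, M2 done at 21
  Job 2: M1 done at 20, M2 done at 25
  Job 4: M1 done at 25, M2 done at 29
  Job 1: M1 done at 36, M2 done at 39
Makespan = 39

39


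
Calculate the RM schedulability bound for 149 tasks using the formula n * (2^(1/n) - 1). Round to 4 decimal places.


Compute 2^(1/149) = 1.0046628318
Subtract 1: 1.0046628318 - 1 = 0.0046628318
Multiply by n: 149 * 0.0046628318 = 0.6947619382
Round to 4 dp: 0.6948

0.6948


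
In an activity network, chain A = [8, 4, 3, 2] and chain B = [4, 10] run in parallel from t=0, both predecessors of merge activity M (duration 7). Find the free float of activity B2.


ES(B2) = sum of predecessors on chain B = 4
EF(B2) = ES + duration = 4 + 10 = 14
Successor of B2 is M. ES(M) = max(sum(A), sum(B)) = max(17, 14) = 17
Free float = ES(successor) - EF(current) = 17 - 14 = 3

3


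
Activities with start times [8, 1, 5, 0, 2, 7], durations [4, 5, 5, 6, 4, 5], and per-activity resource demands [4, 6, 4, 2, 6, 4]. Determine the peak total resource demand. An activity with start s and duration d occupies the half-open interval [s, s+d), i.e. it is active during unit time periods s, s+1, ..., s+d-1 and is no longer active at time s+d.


Each activity i is active on [start_i, start_i + duration_i).
Compute total resource usage per time slot:
  t=0: active resources = [2], total = 2
  t=1: active resources = [6, 2], total = 8
  t=2: active resources = [6, 2, 6], total = 14
  t=3: active resources = [6, 2, 6], total = 14
  t=4: active resources = [6, 2, 6], total = 14
  t=5: active resources = [6, 4, 2, 6], total = 18
  t=6: active resources = [4], total = 4
  t=7: active resources = [4, 4], total = 8
  t=8: active resources = [4, 4, 4], total = 12
  t=9: active resources = [4, 4, 4], total = 12
  t=10: active resources = [4, 4], total = 8
  t=11: active resources = [4, 4], total = 8
Peak resource demand = 18

18


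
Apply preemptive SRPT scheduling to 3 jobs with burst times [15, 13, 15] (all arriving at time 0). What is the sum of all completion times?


Since all jobs arrive at t=0, SRPT equals SPT ordering.
SPT order: [13, 15, 15]
Completion times:
  Job 1: p=13, C=13
  Job 2: p=15, C=28
  Job 3: p=15, C=43
Total completion time = 13 + 28 + 43 = 84

84


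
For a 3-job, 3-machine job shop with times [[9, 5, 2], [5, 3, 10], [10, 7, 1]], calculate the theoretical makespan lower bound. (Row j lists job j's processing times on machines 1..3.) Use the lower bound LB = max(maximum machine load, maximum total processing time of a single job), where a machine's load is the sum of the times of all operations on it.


Machine loads:
  Machine 1: 9 + 5 + 10 = 24
  Machine 2: 5 + 3 + 7 = 15
  Machine 3: 2 + 10 + 1 = 13
Max machine load = 24
Job totals:
  Job 1: 16
  Job 2: 18
  Job 3: 18
Max job total = 18
Lower bound = max(24, 18) = 24

24


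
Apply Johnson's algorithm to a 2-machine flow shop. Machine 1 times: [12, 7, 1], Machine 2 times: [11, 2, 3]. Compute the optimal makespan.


Apply Johnson's rule:
  Group 1 (a <= b): [(3, 1, 3)]
  Group 2 (a > b): [(1, 12, 11), (2, 7, 2)]
Optimal job order: [3, 1, 2]
Schedule:
  Job 3: M1 done at 1, M2 done at 4
  Job 1: M1 done at 13, M2 done at 24
  Job 2: M1 done at 20, M2 done at 26
Makespan = 26

26


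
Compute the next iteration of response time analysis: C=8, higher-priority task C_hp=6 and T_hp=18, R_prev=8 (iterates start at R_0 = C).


R_next = C + ceil(R_prev / T_hp) * C_hp
ceil(8 / 18) = ceil(0.4444) = 1
Interference = 1 * 6 = 6
R_next = 8 + 6 = 14

14


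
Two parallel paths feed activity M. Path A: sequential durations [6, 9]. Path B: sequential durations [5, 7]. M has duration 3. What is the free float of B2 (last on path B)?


ES(B2) = sum of predecessors on chain B = 5
EF(B2) = ES + duration = 5 + 7 = 12
Successor of B2 is M. ES(M) = max(sum(A), sum(B)) = max(15, 12) = 15
Free float = ES(successor) - EF(current) = 15 - 12 = 3

3


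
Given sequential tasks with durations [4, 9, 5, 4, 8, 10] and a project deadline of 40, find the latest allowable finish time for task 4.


LF(activity 4) = deadline - sum of successor durations
Successors: activities 5 through 6 with durations [8, 10]
Sum of successor durations = 18
LF = 40 - 18 = 22

22


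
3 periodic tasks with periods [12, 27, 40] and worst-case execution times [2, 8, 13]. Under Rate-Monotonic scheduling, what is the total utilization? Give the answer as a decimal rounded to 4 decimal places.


Compute individual utilizations (exact fractions):
  Task 1: C/T = 2/12 = 1/6 (approx. 0.1667)
  Task 2: C/T = 8/27 (approx. 0.2963)
  Task 3: C/T = 13/40 (approx. 0.325)
Total utilization U = 1/6 + 8/27 + 13/40 = 851/1080
Rounded to 4 decimal places: U = 0.7880
RM (Liu & Layland) bound for 3 tasks = 0.779763; compare with U = 851/1080 (approx. 0.787963)
bound < U <= 1, so the RM sufficient condition is not met (inconclusive; an exact test such as response-time analysis is needed).

0.7880


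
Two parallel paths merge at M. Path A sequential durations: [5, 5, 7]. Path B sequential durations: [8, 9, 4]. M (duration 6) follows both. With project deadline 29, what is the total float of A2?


Forward pass: ES(A2) = sum of predecessors on chain A = 5
EF = ES + duration = 5 + 5 = 10
Backward pass: LF(M) = deadline = 29; LS(M) = 29 - 6 = 23
LF(A2) = LS(M) - sum(successors on chain A) = 23 - 7 = 16
LS = LF - duration = 16 - 5 = 11
Total float = LS - ES = 11 - 5 = 6

6


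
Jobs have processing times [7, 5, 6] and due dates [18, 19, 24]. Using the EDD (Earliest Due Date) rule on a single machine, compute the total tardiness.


Sort by due date (EDD order): [(7, 18), (5, 19), (6, 24)]
Compute completion times and tardiness:
  Job 1: p=7, d=18, C=7, tardiness=max(0,7-18)=0
  Job 2: p=5, d=19, C=12, tardiness=max(0,12-19)=0
  Job 3: p=6, d=24, C=18, tardiness=max(0,18-24)=0
Total tardiness = 0

0


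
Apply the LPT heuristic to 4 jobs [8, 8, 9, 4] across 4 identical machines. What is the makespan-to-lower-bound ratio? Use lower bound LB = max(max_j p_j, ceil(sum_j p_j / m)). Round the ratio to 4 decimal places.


LPT order: [9, 8, 8, 4]
Machine loads after assignment: [9, 8, 8, 4]
LPT makespan = 9
Lower bound = max(max_job, ceil(total/4)) = max(9, 8) = 9
Ratio = 9 / 9 = 1.0

1.0


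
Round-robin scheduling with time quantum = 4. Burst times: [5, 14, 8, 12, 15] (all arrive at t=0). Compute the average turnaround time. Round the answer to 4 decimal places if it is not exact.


Time quantum = 4
Execution trace:
  J1 runs 4 units, time = 4
  J2 runs 4 units, time = 8
  J3 runs 4 units, time = 12
  J4 runs 4 units, time = 16
  J5 runs 4 units, time = 20
  J1 runs 1 units, time = 21
  J2 runs 4 units, time = 25
  J3 runs 4 units, time = 29
  J4 runs 4 units, time = 33
  J5 runs 4 units, time = 37
  J2 runs 4 units, time = 41
  J4 runs 4 units, time = 45
  J5 runs 4 units, time = 49
  J2 runs 2 units, time = 51
  J5 runs 3 units, time = 54
Finish times: [21, 51, 29, 45, 54]
Average turnaround = 200/5 = 40.0

40.0
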